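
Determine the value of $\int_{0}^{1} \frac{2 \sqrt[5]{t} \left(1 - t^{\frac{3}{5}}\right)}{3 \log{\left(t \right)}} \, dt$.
$- \frac{4 \log{\left(3 \right)}}{3} + \frac{2 \log{\left(6 \right)}}{3}$

Replace the exponent $\frac{4}{5}$ by a parameter $a$: let $I(a) = \int_{0}^{1} \frac{2 \left(\sqrt[5]{t} - t^{a}\right)}{3 \log{\left(t \right)}} \, dt$.

Since $\dfrac{\partial}{\partial a}\,t^{a} = t^{a} \ln t$, the $\ln t$ in the denominator cancels and
$$\frac{dI}{da} = \int_{0}^{1} - \frac{2}{3} t^{a} \, dt = - \frac{2}{3} \left[\frac{t^{a+1}}{a+1}\right]_0^1 = - \frac{2}{3 a + 3}.$$

Integrating with respect to $a$ gives $I(a) = - \frac{2 \log{\left(a + 1 \right)}}{3} - \frac{2 \log{\left(5 \right)}}{3} + \frac{2 \log{\left(6 \right)}}{3} + C$.

At $a = \frac{1}{5}$ the integrand is identically $0$, so $I(\frac{1}{5}) = 0$. The closed form gives $0$, hence $C = 0$.

Setting $a = \frac{4}{5}$:
$$I = - \frac{4 \log{\left(3 \right)}}{3} + \frac{2 \log{\left(6 \right)}}{3}.$$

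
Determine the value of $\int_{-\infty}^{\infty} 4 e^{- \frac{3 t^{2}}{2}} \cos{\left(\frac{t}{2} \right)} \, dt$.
$\frac{4 \sqrt{6} \sqrt{\pi}}{3 e^{\frac{1}{24}}}$

Treat the cosine frequency as a parameter and define $I(b) = \int_{-\infty}^{\infty} 4 e^{- \frac{3 t^{2}}{2}} \cos{\left(b t \right)} \, dt$.

Differentiating under the integral sign,
$$I'(b) = \int_{-\infty}^{\infty} - 4 t e^{- \frac{3 t^{2}}{2}} \sin{\left(b t \right)} \, dt.$$

Integrate $\int_{-\infty}^{\infty} t \sin(b t)\, e^{- \frac{3 t^{2}}{2}}\, dt$ by parts with $u = \sin(b t)$ and $dv = t\, e^{- \frac{3 t^{2}}{2}}\, dt$, giving $v = - \frac{e^{- \frac{3 t^{2}}{2}}}{3}$. The boundary term vanishes and
$$\int_{-\infty}^{\infty} t \sin(b t)\, e^{- \frac{3 t^{2}}{2}}\, dt = \frac{b}{3} \int_{-\infty}^{\infty} \cos(b t)\, e^{- \frac{3 t^{2}}{2}}\, dt,$$
so $I'(b) = - \frac{b}{3}\, I(b)$.

This is a separable first-order ODE; solving with the initial condition $I(0) = \int_{-\infty}^{\infty} 4 e^{- \frac{3 t^{2}}{2}}\,dt = \frac{4 \sqrt{6} \sqrt{\pi}}{3}$ gives
$$I(b) = \frac{4 \sqrt{6} \sqrt{\pi} e^{- \frac{b^{2}}{6}}}{3}.$$

Setting $b = \frac{1}{2}$:
$$I = \frac{4 \sqrt{6} \sqrt{\pi}}{3 e^{\frac{1}{24}}}.$$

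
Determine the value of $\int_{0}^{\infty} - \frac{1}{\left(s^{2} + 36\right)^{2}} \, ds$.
$- \frac{\pi}{864}$

Start from the standard arctangent integral
$$J(a) = \int_{0}^{\infty} - \frac{1}{a^{2} + s^{2}} \, ds = - \frac{\pi}{2 a}.$$

Differentiating under the integral sign with respect to $a$,
$$\frac{dJ}{da} = \int_{0}^{\infty} \frac{2 a}{\left(a^{2} + s^{2}\right)^{2}} \, ds = \frac{\pi}{2 a^{2}},$$
so $\int_{0}^{\infty} - \frac{1}{\left(a^{2} + s^{2}\right)^{2}} \, ds = - \frac{\pi}{4 a^{3}}$.

Setting $a = 6$:
$$I = - \frac{\pi}{864}.$$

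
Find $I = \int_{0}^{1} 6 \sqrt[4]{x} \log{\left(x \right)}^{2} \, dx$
$\frac{768}{125}$

Start from the elementary integral
$$J(a) = \int_{0}^{1} 6 x^{a} \, dx = \frac{6}{a + 1}.$$

Differentiating under the integral sign brings down a factor of $\ln x$:
$$\frac{dJ}{da} = \int_{0}^{1} 6 x^{a} \log{\left(x \right)} \, dx = - \frac{6}{\left(a + 1\right)^{2}}.$$

Repeating twice in total — each differentiation brings down another $\ln x$ — gives
$$\frac{d^{2}J}{da^{2}} = \int_{0}^{1} 6 x^{a} \log{\left(x \right)}^{2} \, dx = \frac{12}{\left(a + 1\right)^{3}},$$
and the integrand here is exactly the target integrand, so $I = \frac{12}{\left(a + 1\right)^{3}}$.

Setting $a = \frac{1}{4}$:
$$I = \frac{768}{125}.$$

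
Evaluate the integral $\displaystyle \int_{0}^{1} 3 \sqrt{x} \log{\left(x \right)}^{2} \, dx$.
$\frac{16}{9}$

Start from the elementary integral
$$J(a) = \int_{0}^{1} 3 x^{a} \, dx = \frac{3}{a + 1}.$$

Differentiating under the integral sign brings down a factor of $\ln x$:
$$\frac{dJ}{da} = \int_{0}^{1} 3 x^{a} \log{\left(x \right)} \, dx = - \frac{3}{\left(a + 1\right)^{2}}.$$

Repeating twice in total — each differentiation brings down another $\ln x$ — gives
$$\frac{d^{2}J}{da^{2}} = \int_{0}^{1} 3 x^{a} \log{\left(x \right)}^{2} \, dx = \frac{6}{\left(a + 1\right)^{3}},$$
and the integrand here is exactly the target integrand, so $I = \frac{6}{\left(a + 1\right)^{3}}$.

Setting $a = \frac{1}{2}$:
$$I = \frac{16}{9}.$$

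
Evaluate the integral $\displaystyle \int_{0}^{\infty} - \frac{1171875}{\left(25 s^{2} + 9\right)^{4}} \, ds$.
$- \frac{390625 \pi}{23328}$

Start from the standard arctangent integral
$$J(a) = \int_{0}^{\infty} - \frac{3}{a^{2} + s^{2}} \, ds = - \frac{3 \pi}{2 a}.$$

Differentiating under the integral sign with respect to $a$,
$$\frac{dJ}{da} = \int_{0}^{\infty} \frac{6 a}{\left(a^{2} + s^{2}\right)^{2}} \, ds = \frac{3 \pi}{2 a^{2}},$$
so $\int_{0}^{\infty} - \frac{3}{\left(a^{2} + s^{2}\right)^{2}} \, ds = - \frac{3 \pi}{4 a^{3}}$.

Repeating — each differentiation of $1/(s^2+a^2)^j$ produces $-2ja/(s^2+a^2)^{j+1}$ — and dividing through by $-2ja$ at each step yields, after $3$ differentiations in total,
$$\int_{0}^{\infty} - \frac{3}{\left(a^{2} + s^{2}\right)^{4}} \, ds = - \frac{15 \pi}{32 a^{7}}.$$

Setting $a = \frac{3}{5}$:
$$I = - \frac{390625 \pi}{23328}.$$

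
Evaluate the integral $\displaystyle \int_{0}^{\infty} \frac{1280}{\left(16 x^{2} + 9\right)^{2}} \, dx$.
$\frac{80 \pi}{27}$

Recall the elementary integral
$$J(a) = \int_{0}^{\infty} \frac{5}{a^{2} + x^{2}} \, dx = \frac{5 \pi}{2 a}.$$

Differentiating under the integral sign with respect to $a$,
$$\frac{dJ}{da} = \int_{0}^{\infty} - \frac{10 a}{\left(a^{2} + x^{2}\right)^{2}} \, dx = - \frac{5 \pi}{2 a^{2}},$$
so $\int_{0}^{\infty} \frac{5}{\left(a^{2} + x^{2}\right)^{2}} \, dx = \frac{5 \pi}{4 a^{3}}$.

Setting $a = \frac{3}{4}$:
$$I = \frac{80 \pi}{27}.$$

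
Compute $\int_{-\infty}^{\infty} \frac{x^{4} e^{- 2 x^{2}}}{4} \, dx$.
$\frac{3 \sqrt{2} \sqrt{\pi}}{128}$

Begin with the known integral
$$J(a) = \int_{-\infty}^{\infty} \frac{e^{- a x^{2}}}{4} \, dx = \frac{\sqrt{\pi}}{4 \sqrt{a}}.$$

Differentiating under the integral sign brings down a factor of $(-x^2)$:
$$\frac{dJ}{da} = \int_{-\infty}^{\infty} - \frac{x^{2} e^{- a x^{2}}}{4} \, dx = - \frac{\sqrt{\pi}}{8 a^{\frac{3}{2}}}.$$

Repeating twice in total — each differentiation brings down another $(-x^2)$ — gives
$$\frac{d^{2}J}{da^{2}} = \int_{-\infty}^{\infty} \frac{x^{4} e^{- a x^{2}}}{4} \, dx = \frac{3 \sqrt{\pi}}{16 a^{\frac{5}{2}}},$$
and the integrand here is exactly the target integrand, so $I = \frac{3 \sqrt{\pi}}{16 a^{\frac{5}{2}}}$.

Setting $a = 2$:
$$I = \frac{3 \sqrt{2} \sqrt{\pi}}{128}.$$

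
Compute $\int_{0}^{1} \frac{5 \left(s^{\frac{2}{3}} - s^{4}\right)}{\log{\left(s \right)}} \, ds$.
$- \log{\left(243 \right)}$

Introduce a parameter $a$ in the exponent: let $I(a) = \int_{0}^{1} \frac{5 \left(- s^{4} + s^{a}\right)}{\log{\left(s \right)}} \, ds$.

Since $\dfrac{\partial}{\partial a}\,s^{a} = s^{a} \ln s$, the $\ln s$ in the denominator cancels and
$$\frac{dI}{da} = \int_{0}^{1} 5 s^{a} \, ds = 5 \left[\frac{s^{a+1}}{a+1}\right]_0^1 = \frac{5}{a + 1}.$$

Integrating with respect to $a$ gives $I(a) = \log{\left(\frac{\left(a + 1\right)^{5}}{3125} \right)} + C$.

At $a = 4$ the integrand is identically $0$, so $I(4) = 0$. The closed form gives $0$, hence $C = 0$.

Setting $a = \frac{2}{3}$:
$$I = - \log{\left(243 \right)}.$$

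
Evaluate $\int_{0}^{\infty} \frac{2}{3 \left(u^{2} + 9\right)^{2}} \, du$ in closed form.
$\frac{\pi}{162}$

Recall the elementary integral
$$J(a) = \int_{0}^{\infty} \frac{2}{3 \left(a^{2} + u^{2}\right)} \, du = \frac{\pi}{3 a}.$$

Differentiating under the integral sign with respect to $a$,
$$\frac{dJ}{da} = \int_{0}^{\infty} - \frac{4 a}{3 \left(a^{2} + u^{2}\right)^{2}} \, du = - \frac{\pi}{3 a^{2}},$$
so $\int_{0}^{\infty} \frac{2}{3 \left(a^{2} + u^{2}\right)^{2}} \, du = \frac{\pi}{6 a^{3}}$.

Setting $a = 3$:
$$I = \frac{\pi}{162}.$$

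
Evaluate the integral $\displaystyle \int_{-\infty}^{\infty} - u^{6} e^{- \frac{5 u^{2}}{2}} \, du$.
$- \frac{3 \sqrt{10} \sqrt{\pi}}{125}$

Begin with the known integral
$$J(a) = \int_{-\infty}^{\infty} - e^{- a u^{2}} \, du = - \frac{\sqrt{\pi}}{\sqrt{a}}.$$

Differentiating under the integral sign brings down a factor of $(-u^2)$:
$$\frac{dJ}{da} = \int_{-\infty}^{\infty} u^{2} e^{- a u^{2}} \, du = \frac{\sqrt{\pi}}{2 a^{\frac{3}{2}}}.$$

Repeating $3$ times in total — each differentiation brings down another $(-u^2)$ — gives
$$\frac{d^{3}J}{da^{3}} = \int_{-\infty}^{\infty} u^{6} e^{- a u^{2}} \, du = \frac{15 \sqrt{\pi}}{8 a^{\frac{7}{2}}},$$
and the integrand here is $(-1)^{3}$ times the target integrand, so $I = (-1)^{3}\,\frac{d^{3}J}{da^{3}} = - \frac{15 \sqrt{\pi}}{8 a^{\frac{7}{2}}}$.

Setting $a = \frac{5}{2}$:
$$I = - \frac{3 \sqrt{10} \sqrt{\pi}}{125}.$$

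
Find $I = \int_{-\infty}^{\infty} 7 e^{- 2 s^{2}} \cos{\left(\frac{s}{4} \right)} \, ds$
$\frac{7 \sqrt{2} \sqrt{\pi}}{2 e^{\frac{1}{128}}}$

Treat the cosine frequency as a parameter and define $I(b) = \int_{-\infty}^{\infty} 7 e^{- 2 s^{2}} \cos{\left(b s \right)} \, ds$.

Differentiating under the integral sign,
$$I'(b) = \int_{-\infty}^{\infty} - 7 s e^{- 2 s^{2}} \sin{\left(b s \right)} \, ds.$$

Integrate $\int_{-\infty}^{\infty} s \sin(b s)\, e^{- 2 s^{2}}\, ds$ by parts with $u = \sin(b s)$ and $dv = s\, e^{- 2 s^{2}}\, ds$, giving $v = - \frac{e^{- 2 s^{2}}}{4}$. The boundary term vanishes and
$$\int_{-\infty}^{\infty} s \sin(b s)\, e^{- 2 s^{2}}\, ds = \frac{b}{4} \int_{-\infty}^{\infty} \cos(b s)\, e^{- 2 s^{2}}\, ds,$$
so $I'(b) = - \frac{b}{4}\, I(b)$.

This is a separable first-order ODE; solving with the initial condition $I(0) = \int_{-\infty}^{\infty} 7 e^{- 2 s^{2}}\,ds = \frac{7 \sqrt{2} \sqrt{\pi}}{2}$ gives
$$I(b) = \frac{7 \sqrt{2} \sqrt{\pi} e^{- \frac{b^{2}}{8}}}{2}.$$

Setting $b = \frac{1}{4}$:
$$I = \frac{7 \sqrt{2} \sqrt{\pi}}{2 e^{\frac{1}{128}}}.$$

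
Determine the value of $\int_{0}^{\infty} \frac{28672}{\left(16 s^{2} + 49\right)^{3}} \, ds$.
$\frac{192 \pi}{2401}$

Recall the elementary integral
$$J(a) = \int_{0}^{\infty} \frac{7}{a^{2} + s^{2}} \, ds = \frac{7 \pi}{2 a}.$$

Differentiating under the integral sign with respect to $a$,
$$\frac{dJ}{da} = \int_{0}^{\infty} - \frac{14 a}{\left(a^{2} + s^{2}\right)^{2}} \, ds = - \frac{7 \pi}{2 a^{2}},$$
so $\int_{0}^{\infty} \frac{7}{\left(a^{2} + s^{2}\right)^{2}} \, ds = \frac{7 \pi}{4 a^{3}}$.

Repeating — each differentiation of $1/(s^2+a^2)^j$ produces $-2ja/(s^2+a^2)^{j+1}$ — and dividing through by $-2ja$ at each step yields, after $2$ differentiations in total,
$$\int_{0}^{\infty} \frac{7}{\left(a^{2} + s^{2}\right)^{3}} \, ds = \frac{21 \pi}{16 a^{5}}.$$

Setting $a = \frac{7}{4}$:
$$I = \frac{192 \pi}{2401}.$$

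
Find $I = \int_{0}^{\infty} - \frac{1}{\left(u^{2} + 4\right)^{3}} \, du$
$- \frac{3 \pi}{512}$

Start from the standard arctangent integral
$$J(a) = \int_{0}^{\infty} - \frac{1}{a^{2} + u^{2}} \, du = - \frac{\pi}{2 a}.$$

Differentiating under the integral sign with respect to $a$,
$$\frac{dJ}{da} = \int_{0}^{\infty} \frac{2 a}{\left(a^{2} + u^{2}\right)^{2}} \, du = \frac{\pi}{2 a^{2}},$$
so $\int_{0}^{\infty} - \frac{1}{\left(a^{2} + u^{2}\right)^{2}} \, du = - \frac{\pi}{4 a^{3}}$.

Repeating — each differentiation of $1/(u^2+a^2)^j$ produces $-2ja/(u^2+a^2)^{j+1}$ — and dividing through by $-2ja$ at each step yields, after $2$ differentiations in total,
$$\int_{0}^{\infty} - \frac{1}{\left(a^{2} + u^{2}\right)^{3}} \, du = - \frac{3 \pi}{16 a^{5}}.$$

Setting $a = 2$:
$$I = - \frac{3 \pi}{512}.$$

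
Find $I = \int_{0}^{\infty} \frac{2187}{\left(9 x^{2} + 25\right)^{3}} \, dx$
$\frac{2187 \pi}{50000}$

Start from the standard arctangent integral
$$J(a) = \int_{0}^{\infty} \frac{3}{a^{2} + x^{2}} \, dx = \frac{3 \pi}{2 a}.$$

Differentiating under the integral sign with respect to $a$,
$$\frac{dJ}{da} = \int_{0}^{\infty} - \frac{6 a}{\left(a^{2} + x^{2}\right)^{2}} \, dx = - \frac{3 \pi}{2 a^{2}},$$
so $\int_{0}^{\infty} \frac{3}{\left(a^{2} + x^{2}\right)^{2}} \, dx = \frac{3 \pi}{4 a^{3}}$.

Repeating — each differentiation of $1/(x^2+a^2)^j$ produces $-2ja/(x^2+a^2)^{j+1}$ — and dividing through by $-2ja$ at each step yields, after $2$ differentiations in total,
$$\int_{0}^{\infty} \frac{3}{\left(a^{2} + x^{2}\right)^{3}} \, dx = \frac{9 \pi}{16 a^{5}}.$$

Setting $a = \frac{5}{3}$:
$$I = \frac{2187 \pi}{50000}.$$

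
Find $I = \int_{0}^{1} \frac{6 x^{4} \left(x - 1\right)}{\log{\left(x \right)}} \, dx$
$\log{\left(\frac{46656}{15625} \right)}$

Consider the one-parameter family: let $I(a) = \int_{0}^{1} \frac{6 \left(x^{5} - x^{a}\right)}{\log{\left(x \right)}} \, dx$.

Since $\dfrac{\partial}{\partial a}\,x^{a} = x^{a} \ln x$, the $\ln x$ in the denominator cancels and
$$\frac{dI}{da} = \int_{0}^{1} -6 x^{a} \, dx = -6 \left[\frac{x^{a+1}}{a+1}\right]_0^1 = - \frac{6}{a + 1}.$$

Integrating with respect to $a$ gives $I(a) = \log{\left(\frac{46656}{\left(a + 1\right)^{6}} \right)} + C$.

At $a = 5$ the integrand is identically $0$, so $I(5) = 0$. The closed form gives $0$, hence $C = 0$.

Setting $a = 4$:
$$I = \log{\left(\frac{46656}{15625} \right)}.$$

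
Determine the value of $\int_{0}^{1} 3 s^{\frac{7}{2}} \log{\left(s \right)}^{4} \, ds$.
$\frac{256}{6561}$

Begin with the known integral
$$J(a) = \int_{0}^{1} 3 s^{a} \, ds = \frac{3}{a + 1}.$$

Differentiating under the integral sign brings down a factor of $\ln s$:
$$\frac{dJ}{da} = \int_{0}^{1} 3 s^{a} \log{\left(s \right)} \, ds = - \frac{3}{\left(a + 1\right)^{2}}.$$

Repeating $4$ times in total — each differentiation brings down another $\ln s$ — gives
$$\frac{d^{4}J}{da^{4}} = \int_{0}^{1} 3 s^{a} \log{\left(s \right)}^{4} \, ds = \frac{72}{\left(a + 1\right)^{5}},$$
and the integrand here is exactly the target integrand, so $I = \frac{72}{\left(a + 1\right)^{5}}$.

Setting $a = \frac{7}{2}$:
$$I = \frac{256}{6561}.$$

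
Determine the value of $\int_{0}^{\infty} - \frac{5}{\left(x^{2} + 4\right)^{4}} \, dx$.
$- \frac{25 \pi}{4096}$

Begin with the known result
$$J(a) = \int_{0}^{\infty} - \frac{5}{a^{2} + x^{2}} \, dx = - \frac{5 \pi}{2 a}.$$

Differentiating under the integral sign with respect to $a$,
$$\frac{dJ}{da} = \int_{0}^{\infty} \frac{10 a}{\left(a^{2} + x^{2}\right)^{2}} \, dx = \frac{5 \pi}{2 a^{2}},$$
so $\int_{0}^{\infty} - \frac{5}{\left(a^{2} + x^{2}\right)^{2}} \, dx = - \frac{5 \pi}{4 a^{3}}$.

Repeating — each differentiation of $1/(x^2+a^2)^j$ produces $-2ja/(x^2+a^2)^{j+1}$ — and dividing through by $-2ja$ at each step yields, after $3$ differentiations in total,
$$\int_{0}^{\infty} - \frac{5}{\left(a^{2} + x^{2}\right)^{4}} \, dx = - \frac{25 \pi}{32 a^{7}}.$$

Setting $a = 2$:
$$I = - \frac{25 \pi}{4096}.$$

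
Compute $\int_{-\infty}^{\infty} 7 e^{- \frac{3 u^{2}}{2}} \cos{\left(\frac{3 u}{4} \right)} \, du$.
$\frac{7 \sqrt{6} \sqrt{\pi}}{3 e^{\frac{3}{32}}}$

Define $I(b) = \int_{-\infty}^{\infty} 7 e^{- \frac{3 u^{2}}{2}} \cos{\left(b u \right)} \, du$.

Differentiating under the integral sign,
$$I'(b) = \int_{-\infty}^{\infty} - 7 u e^{- \frac{3 u^{2}}{2}} \sin{\left(b u \right)} \, du.$$

Integrate $\int_{-\infty}^{\infty} u \sin(b u)\, e^{- \frac{3 u^{2}}{2}}\, du$ by parts with $w = \sin(b u)$ and $dv = u\, e^{- \frac{3 u^{2}}{2}}\, du$, giving $v = - \frac{e^{- \frac{3 u^{2}}{2}}}{3}$. The boundary term vanishes and
$$\int_{-\infty}^{\infty} u \sin(b u)\, e^{- \frac{3 u^{2}}{2}}\, du = \frac{b}{3} \int_{-\infty}^{\infty} \cos(b u)\, e^{- \frac{3 u^{2}}{2}}\, du,$$
so $I'(b) = - \frac{b}{3}\, I(b)$.

This is a separable first-order ODE; solving with the initial condition $I(0) = \int_{-\infty}^{\infty} 7 e^{- \frac{3 u^{2}}{2}}\,du = \frac{7 \sqrt{6} \sqrt{\pi}}{3}$ gives
$$I(b) = \frac{7 \sqrt{6} \sqrt{\pi} e^{- \frac{b^{2}}{6}}}{3}.$$

Setting $b = \frac{3}{4}$:
$$I = \frac{7 \sqrt{6} \sqrt{\pi}}{3 e^{\frac{3}{32}}}.$$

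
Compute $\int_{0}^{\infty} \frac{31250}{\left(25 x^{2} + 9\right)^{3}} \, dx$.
$\frac{3125 \pi}{648}$

Begin with the known result
$$J(a) = \int_{0}^{\infty} \frac{2}{a^{2} + x^{2}} \, dx = \frac{\pi}{a}.$$

Differentiating under the integral sign with respect to $a$,
$$\frac{dJ}{da} = \int_{0}^{\infty} - \frac{4 a}{\left(a^{2} + x^{2}\right)^{2}} \, dx = - \frac{\pi}{a^{2}},$$
so $\int_{0}^{\infty} \frac{2}{\left(a^{2} + x^{2}\right)^{2}} \, dx = \frac{\pi}{2 a^{3}}$.

Repeating — each differentiation of $1/(x^2+a^2)^j$ produces $-2ja/(x^2+a^2)^{j+1}$ — and dividing through by $-2ja$ at each step yields, after $2$ differentiations in total,
$$\int_{0}^{\infty} \frac{2}{\left(a^{2} + x^{2}\right)^{3}} \, dx = \frac{3 \pi}{8 a^{5}}.$$

Setting $a = \frac{3}{5}$:
$$I = \frac{3125 \pi}{648}.$$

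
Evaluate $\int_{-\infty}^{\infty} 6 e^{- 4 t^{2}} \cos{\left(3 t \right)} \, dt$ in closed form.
$\frac{3 \sqrt{\pi}}{e^{\frac{9}{16}}}$

Treat the cosine frequency as a parameter and define $I(b) = \int_{-\infty}^{\infty} 6 e^{- 4 t^{2}} \cos{\left(b t \right)} \, dt$.

Differentiating under the integral sign,
$$I'(b) = \int_{-\infty}^{\infty} - 6 t e^{- 4 t^{2}} \sin{\left(b t \right)} \, dt.$$

Integrate $\int_{-\infty}^{\infty} t \sin(b t)\, e^{- 4 t^{2}}\, dt$ by parts with $u = \sin(b t)$ and $dv = t\, e^{- 4 t^{2}}\, dt$, giving $v = - \frac{e^{- 4 t^{2}}}{8}$. The boundary term vanishes and
$$\int_{-\infty}^{\infty} t \sin(b t)\, e^{- 4 t^{2}}\, dt = \frac{b}{8} \int_{-\infty}^{\infty} \cos(b t)\, e^{- 4 t^{2}}\, dt,$$
so $I'(b) = - \frac{b}{8}\, I(b)$.

This is a separable first-order ODE; solving with the initial condition $I(0) = \int_{-\infty}^{\infty} 6 e^{- 4 t^{2}}\,dt = 3 \sqrt{\pi}$ gives
$$I(b) = 3 \sqrt{\pi} e^{- \frac{b^{2}}{16}}.$$

Setting $b = 3$:
$$I = \frac{3 \sqrt{\pi}}{e^{\frac{9}{16}}}.$$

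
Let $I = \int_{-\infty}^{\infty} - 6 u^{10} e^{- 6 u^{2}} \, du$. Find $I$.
$- \frac{35 \sqrt{6} \sqrt{\pi}}{9216}$

Consider the simpler parametrised integral
$$J(a) = \int_{-\infty}^{\infty} - 6 e^{- a u^{2}} \, du = - \frac{6 \sqrt{\pi}}{\sqrt{a}}.$$

Differentiating under the integral sign brings down a factor of $(-u^2)$:
$$\frac{dJ}{da} = \int_{-\infty}^{\infty} 6 u^{2} e^{- a u^{2}} \, du = \frac{3 \sqrt{\pi}}{a^{\frac{3}{2}}}.$$

Repeating $5$ times in total — each differentiation brings down another $(-u^2)$ — gives
$$\frac{d^{5}J}{da^{5}} = \int_{-\infty}^{\infty} 6 u^{10} e^{- a u^{2}} \, du = \frac{2835 \sqrt{\pi}}{16 a^{\frac{11}{2}}},$$
and the integrand here is $(-1)^{5}$ times the target integrand, so $I = (-1)^{5}\,\frac{d^{5}J}{da^{5}} = - \frac{2835 \sqrt{\pi}}{16 a^{\frac{11}{2}}}$.

Setting $a = 6$:
$$I = - \frac{35 \sqrt{6} \sqrt{\pi}}{9216}.$$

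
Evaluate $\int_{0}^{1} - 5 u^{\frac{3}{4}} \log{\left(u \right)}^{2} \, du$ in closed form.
$- \frac{640}{343}$

Begin with the known integral
$$J(a) = \int_{0}^{1} - 5 u^{a} \, du = - \frac{5}{a + 1}.$$

Differentiating under the integral sign brings down a factor of $\ln u$:
$$\frac{dJ}{da} = \int_{0}^{1} - 5 u^{a} \log{\left(u \right)} \, du = \frac{5}{\left(a + 1\right)^{2}}.$$

Repeating twice in total — each differentiation brings down another $\ln u$ — gives
$$\frac{d^{2}J}{da^{2}} = \int_{0}^{1} - 5 u^{a} \log{\left(u \right)}^{2} \, du = - \frac{10}{\left(a + 1\right)^{3}},$$
and the integrand here is exactly the target integrand, so $I = - \frac{10}{\left(a + 1\right)^{3}}$.

Setting $a = \frac{3}{4}$:
$$I = - \frac{640}{343}.$$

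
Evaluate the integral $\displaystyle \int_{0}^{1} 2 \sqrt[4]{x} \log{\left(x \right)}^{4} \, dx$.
$\frac{49152}{3125}$

Consider the simpler parametrised integral
$$J(a) = \int_{0}^{1} 2 x^{a} \, dx = \frac{2}{a + 1}.$$

Differentiating under the integral sign brings down a factor of $\ln x$:
$$\frac{dJ}{da} = \int_{0}^{1} 2 x^{a} \log{\left(x \right)} \, dx = - \frac{2}{\left(a + 1\right)^{2}}.$$

Repeating $4$ times in total — each differentiation brings down another $\ln x$ — gives
$$\frac{d^{4}J}{da^{4}} = \int_{0}^{1} 2 x^{a} \log{\left(x \right)}^{4} \, dx = \frac{48}{\left(a + 1\right)^{5}},$$
and the integrand here is exactly the target integrand, so $I = \frac{48}{\left(a + 1\right)^{5}}$.

Setting $a = \frac{1}{4}$:
$$I = \frac{49152}{3125}.$$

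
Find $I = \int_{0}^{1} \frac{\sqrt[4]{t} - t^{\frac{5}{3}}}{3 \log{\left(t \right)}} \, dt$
$\log{\left(\frac{\sqrt[3]{30}}{4} \right)}$

Replace the exponent $\frac{1}{4}$ by a parameter $a$: let $I(a) = \int_{0}^{1} \frac{- t^{\frac{5}{3}} + t^{a}}{3 \log{\left(t \right)}} \, dt$.

Since $\dfrac{\partial}{\partial a}\,t^{a} = t^{a} \ln t$, the $\ln t$ in the denominator cancels and
$$\frac{dI}{da} = \int_{0}^{1} \frac{1}{3} t^{a} \, dt = \frac{1}{3} \left[\frac{t^{a+1}}{a+1}\right]_0^1 = \frac{1}{3 \left(a + 1\right)}.$$

Integrating with respect to $a$ gives $I(a) = \frac{\log{\left(a + 1 \right)}}{3} - \log{\left(2 \right)} + \frac{\log{\left(3 \right)}}{3} + C$.

At $a = \frac{5}{3}$ the integrand is identically $0$, so $I(\frac{5}{3}) = 0$. The closed form gives $0$, hence $C = 0$.

Setting $a = \frac{1}{4}$:
$$I = \log{\left(\frac{\sqrt[3]{30}}{4} \right)}.$$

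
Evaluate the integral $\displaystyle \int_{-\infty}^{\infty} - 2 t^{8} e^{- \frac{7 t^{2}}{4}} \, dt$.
$- \frac{960 \sqrt{7} \sqrt{\pi}}{2401}$

Start from the elementary integral
$$J(a) = \int_{-\infty}^{\infty} - 2 e^{- a t^{2}} \, dt = - \frac{2 \sqrt{\pi}}{\sqrt{a}}.$$

Differentiating under the integral sign brings down a factor of $(-t^2)$:
$$\frac{dJ}{da} = \int_{-\infty}^{\infty} 2 t^{2} e^{- a t^{2}} \, dt = \frac{\sqrt{\pi}}{a^{\frac{3}{2}}}.$$

Repeating $4$ times in total — each differentiation brings down another $(-t^2)$ — gives
$$\frac{d^{4}J}{da^{4}} = \int_{-\infty}^{\infty} - 2 t^{8} e^{- a t^{2}} \, dt = - \frac{105 \sqrt{\pi}}{8 a^{\frac{9}{2}}},$$
and the integrand here is exactly the target integrand, so $I = - \frac{105 \sqrt{\pi}}{8 a^{\frac{9}{2}}}$.

Setting $a = \frac{7}{4}$:
$$I = - \frac{960 \sqrt{7} \sqrt{\pi}}{2401}.$$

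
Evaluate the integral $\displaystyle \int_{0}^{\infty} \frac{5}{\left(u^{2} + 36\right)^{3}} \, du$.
$\frac{5 \pi}{41472}$

Recall the elementary integral
$$J(a) = \int_{0}^{\infty} \frac{5}{a^{2} + u^{2}} \, du = \frac{5 \pi}{2 a}.$$

Differentiating under the integral sign with respect to $a$,
$$\frac{dJ}{da} = \int_{0}^{\infty} - \frac{10 a}{\left(a^{2} + u^{2}\right)^{2}} \, du = - \frac{5 \pi}{2 a^{2}},$$
so $\int_{0}^{\infty} \frac{5}{\left(a^{2} + u^{2}\right)^{2}} \, du = \frac{5 \pi}{4 a^{3}}$.

Repeating — each differentiation of $1/(u^2+a^2)^j$ produces $-2ja/(u^2+a^2)^{j+1}$ — and dividing through by $-2ja$ at each step yields, after $2$ differentiations in total,
$$\int_{0}^{\infty} \frac{5}{\left(a^{2} + u^{2}\right)^{3}} \, du = \frac{15 \pi}{16 a^{5}}.$$

Setting $a = 6$:
$$I = \frac{5 \pi}{41472}.$$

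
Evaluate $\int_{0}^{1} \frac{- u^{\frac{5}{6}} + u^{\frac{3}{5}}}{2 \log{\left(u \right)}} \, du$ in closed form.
$\log{\left(\frac{4 \sqrt{165}}{55} \right)}$

Introduce a parameter $a$ in the exponent: let $I(a) = \int_{0}^{1} \frac{- u^{\frac{5}{6}} + u^{a}}{2 \log{\left(u \right)}} \, du$.

Since $\dfrac{\partial}{\partial a}\,u^{a} = u^{a} \ln u$, the $\ln u$ in the denominator cancels and
$$\frac{dI}{da} = \int_{0}^{1} \frac{1}{2} u^{a} \, du = \frac{1}{2} \left[\frac{u^{a+1}}{a+1}\right]_0^1 = \frac{1}{2 \left(a + 1\right)}.$$

Integrating with respect to $a$ gives $I(a) = \log{\left(\frac{\sqrt{66} \sqrt{a + 1}}{11} \right)} + C$.

At $a = \frac{5}{6}$ the integrand is identically $0$, so $I(\frac{5}{6}) = 0$. The closed form gives $0$, hence $C = 0$.

Setting $a = \frac{3}{5}$:
$$I = \log{\left(\frac{4 \sqrt{165}}{55} \right)}.$$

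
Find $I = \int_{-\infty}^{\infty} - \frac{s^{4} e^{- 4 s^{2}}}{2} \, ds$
$- \frac{3 \sqrt{\pi}}{256}$

Consider the simpler parametrised integral
$$J(a) = \int_{-\infty}^{\infty} - \frac{e^{- a s^{2}}}{2} \, ds = - \frac{\sqrt{\pi}}{2 \sqrt{a}}.$$

Differentiating under the integral sign brings down a factor of $(-s^2)$:
$$\frac{dJ}{da} = \int_{-\infty}^{\infty} \frac{s^{2} e^{- a s^{2}}}{2} \, ds = \frac{\sqrt{\pi}}{4 a^{\frac{3}{2}}}.$$

Repeating twice in total — each differentiation brings down another $(-s^2)$ — gives
$$\frac{d^{2}J}{da^{2}} = \int_{-\infty}^{\infty} - \frac{s^{4} e^{- a s^{2}}}{2} \, ds = - \frac{3 \sqrt{\pi}}{8 a^{\frac{5}{2}}},$$
and the integrand here is exactly the target integrand, so $I = - \frac{3 \sqrt{\pi}}{8 a^{\frac{5}{2}}}$.

Setting $a = 4$:
$$I = - \frac{3 \sqrt{\pi}}{256}.$$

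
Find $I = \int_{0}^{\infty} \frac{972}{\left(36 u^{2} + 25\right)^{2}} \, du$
$\frac{81 \pi}{250}$

Begin with the known result
$$J(a) = \int_{0}^{\infty} \frac{3}{4 \left(a^{2} + u^{2}\right)} \, du = \frac{3 \pi}{8 a}.$$

Differentiating under the integral sign with respect to $a$,
$$\frac{dJ}{da} = \int_{0}^{\infty} - \frac{3 a}{2 \left(a^{2} + u^{2}\right)^{2}} \, du = - \frac{3 \pi}{8 a^{2}},$$
so $\int_{0}^{\infty} \frac{3}{4 \left(a^{2} + u^{2}\right)^{2}} \, du = \frac{3 \pi}{16 a^{3}}$.

Setting $a = \frac{5}{6}$:
$$I = \frac{81 \pi}{250}.$$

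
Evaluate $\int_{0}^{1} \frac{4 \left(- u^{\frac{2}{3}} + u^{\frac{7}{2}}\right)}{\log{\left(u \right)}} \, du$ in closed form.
$- \log{\left(\frac{10000}{531441} \right)}$

Consider the one-parameter family: let $I(a) = \int_{0}^{1} \frac{4 \left(u^{\frac{7}{2}} - u^{a}\right)}{\log{\left(u \right)}} \, du$.

Since $\dfrac{\partial}{\partial a}\,u^{a} = u^{a} \ln u$, the $\ln u$ in the denominator cancels and
$$\frac{dI}{da} = \int_{0}^{1} -4 u^{a} \, du = -4 \left[\frac{u^{a+1}}{a+1}\right]_0^1 = - \frac{4}{a + 1}.$$

Integrating with respect to $a$ gives $I(a) = - \log{\left(\frac{16 \left(a + 1\right)^{4}}{6561} \right)} + C$.

At $a = \frac{7}{2}$ the integrand is identically $0$, so $I(\frac{7}{2}) = 0$. The closed form gives $0$, hence $C = 0$.

Setting $a = \frac{2}{3}$:
$$I = - \log{\left(\frac{10000}{531441} \right)}.$$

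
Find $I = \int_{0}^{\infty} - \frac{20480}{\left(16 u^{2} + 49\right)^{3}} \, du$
$- \frac{960 \pi}{16807}$

Begin with the known result
$$J(a) = \int_{0}^{\infty} - \frac{5}{a^{2} + u^{2}} \, du = - \frac{5 \pi}{2 a}.$$

Differentiating under the integral sign with respect to $a$,
$$\frac{dJ}{da} = \int_{0}^{\infty} \frac{10 a}{\left(a^{2} + u^{2}\right)^{2}} \, du = \frac{5 \pi}{2 a^{2}},$$
so $\int_{0}^{\infty} - \frac{5}{\left(a^{2} + u^{2}\right)^{2}} \, du = - \frac{5 \pi}{4 a^{3}}$.

Repeating — each differentiation of $1/(u^2+a^2)^j$ produces $-2ja/(u^2+a^2)^{j+1}$ — and dividing through by $-2ja$ at each step yields, after $2$ differentiations in total,
$$\int_{0}^{\infty} - \frac{5}{\left(a^{2} + u^{2}\right)^{3}} \, du = - \frac{15 \pi}{16 a^{5}}.$$

Setting $a = \frac{7}{4}$:
$$I = - \frac{960 \pi}{16807}.$$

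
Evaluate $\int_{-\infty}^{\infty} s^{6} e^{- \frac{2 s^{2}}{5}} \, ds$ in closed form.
$\frac{1875 \sqrt{10} \sqrt{\pi}}{128}$

Start from the elementary integral
$$J(a) = \int_{-\infty}^{\infty} e^{- a s^{2}} \, ds = \frac{\sqrt{\pi}}{\sqrt{a}}.$$

Differentiating under the integral sign brings down a factor of $(-s^2)$:
$$\frac{dJ}{da} = \int_{-\infty}^{\infty} - s^{2} e^{- a s^{2}} \, ds = - \frac{\sqrt{\pi}}{2 a^{\frac{3}{2}}}.$$

Repeating $3$ times in total — each differentiation brings down another $(-s^2)$ — gives
$$\frac{d^{3}J}{da^{3}} = \int_{-\infty}^{\infty} - s^{6} e^{- a s^{2}} \, ds = - \frac{15 \sqrt{\pi}}{8 a^{\frac{7}{2}}},$$
and the integrand here is $(-1)^{3}$ times the target integrand, so $I = (-1)^{3}\,\frac{d^{3}J}{da^{3}} = \frac{15 \sqrt{\pi}}{8 a^{\frac{7}{2}}}$.

Setting $a = \frac{2}{5}$:
$$I = \frac{1875 \sqrt{10} \sqrt{\pi}}{128}.$$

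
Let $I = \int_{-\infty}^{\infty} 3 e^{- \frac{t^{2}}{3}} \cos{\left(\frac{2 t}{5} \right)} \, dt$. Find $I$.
$\frac{3 \sqrt{3} \sqrt{\pi}}{e^{\frac{3}{25}}}$

Let $b$ denote the cosine frequency and define $I(b) = \int_{-\infty}^{\infty} 3 e^{- \frac{t^{2}}{3}} \cos{\left(b t \right)} \, dt$.

Differentiating under the integral sign,
$$I'(b) = \int_{-\infty}^{\infty} - 3 t e^{- \frac{t^{2}}{3}} \sin{\left(b t \right)} \, dt.$$

Integrate $\int_{-\infty}^{\infty} t \sin(b t)\, e^{- \frac{t^{2}}{3}}\, dt$ by parts with $u = \sin(b t)$ and $dv = t\, e^{- \frac{t^{2}}{3}}\, dt$, giving $v = - \frac{3 e^{- \frac{t^{2}}{3}}}{2}$. The boundary term vanishes and
$$\int_{-\infty}^{\infty} t \sin(b t)\, e^{- \frac{t^{2}}{3}}\, dt = \frac{3 b}{2} \int_{-\infty}^{\infty} \cos(b t)\, e^{- \frac{t^{2}}{3}}\, dt,$$
so $I'(b) = - \frac{3 b}{2}\, I(b)$.

This is a separable first-order ODE; solving with the initial condition $I(0) = \int_{-\infty}^{\infty} 3 e^{- \frac{t^{2}}{3}}\,dt = 3 \sqrt{3} \sqrt{\pi}$ gives
$$I(b) = 3 \sqrt{3} \sqrt{\pi} e^{- \frac{3 b^{2}}{4}}.$$

Setting $b = \frac{2}{5}$:
$$I = \frac{3 \sqrt{3} \sqrt{\pi}}{e^{\frac{3}{25}}}.$$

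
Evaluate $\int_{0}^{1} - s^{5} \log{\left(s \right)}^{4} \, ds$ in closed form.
$- \frac{1}{324}$

Begin with the known integral
$$J(a) = \int_{0}^{1} - s^{a} \, ds = - \frac{1}{a + 1}.$$

Differentiating under the integral sign brings down a factor of $\ln s$:
$$\frac{dJ}{da} = \int_{0}^{1} - s^{a} \log{\left(s \right)} \, ds = \frac{1}{\left(a + 1\right)^{2}}.$$

Repeating $4$ times in total — each differentiation brings down another $\ln s$ — gives
$$\frac{d^{4}J}{da^{4}} = \int_{0}^{1} - s^{a} \log{\left(s \right)}^{4} \, ds = - \frac{24}{\left(a + 1\right)^{5}},$$
and the integrand here is exactly the target integrand, so $I = - \frac{24}{\left(a + 1\right)^{5}}$.

Setting $a = 5$:
$$I = - \frac{1}{324}.$$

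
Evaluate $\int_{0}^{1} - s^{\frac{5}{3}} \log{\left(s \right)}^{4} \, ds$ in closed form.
$- \frac{729}{4096}$

Start from the elementary integral
$$J(a) = \int_{0}^{1} - s^{a} \, ds = - \frac{1}{a + 1}.$$

Differentiating under the integral sign brings down a factor of $\ln s$:
$$\frac{dJ}{da} = \int_{0}^{1} - s^{a} \log{\left(s \right)} \, ds = \frac{1}{\left(a + 1\right)^{2}}.$$

Repeating $4$ times in total — each differentiation brings down another $\ln s$ — gives
$$\frac{d^{4}J}{da^{4}} = \int_{0}^{1} - s^{a} \log{\left(s \right)}^{4} \, ds = - \frac{24}{\left(a + 1\right)^{5}},$$
and the integrand here is exactly the target integrand, so $I = - \frac{24}{\left(a + 1\right)^{5}}$.

Setting $a = \frac{5}{3}$:
$$I = - \frac{729}{4096}.$$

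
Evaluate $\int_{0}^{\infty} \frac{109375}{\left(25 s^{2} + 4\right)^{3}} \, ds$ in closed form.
$\frac{65625 \pi}{512}$

Start from the standard arctangent integral
$$J(a) = \int_{0}^{\infty} \frac{7}{a^{2} + s^{2}} \, ds = \frac{7 \pi}{2 a}.$$

Differentiating under the integral sign with respect to $a$,
$$\frac{dJ}{da} = \int_{0}^{\infty} - \frac{14 a}{\left(a^{2} + s^{2}\right)^{2}} \, ds = - \frac{7 \pi}{2 a^{2}},$$
so $\int_{0}^{\infty} \frac{7}{\left(a^{2} + s^{2}\right)^{2}} \, ds = \frac{7 \pi}{4 a^{3}}$.

Repeating — each differentiation of $1/(s^2+a^2)^j$ produces $-2ja/(s^2+a^2)^{j+1}$ — and dividing through by $-2ja$ at each step yields, after $2$ differentiations in total,
$$\int_{0}^{\infty} \frac{7}{\left(a^{2} + s^{2}\right)^{3}} \, ds = \frac{21 \pi}{16 a^{5}}.$$

Setting $a = \frac{2}{5}$:
$$I = \frac{65625 \pi}{512}.$$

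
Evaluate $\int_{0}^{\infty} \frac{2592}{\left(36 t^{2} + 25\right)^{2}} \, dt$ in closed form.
$\frac{108 \pi}{125}$

Start from the standard arctangent integral
$$J(a) = \int_{0}^{\infty} \frac{2}{a^{2} + t^{2}} \, dt = \frac{\pi}{a}.$$

Differentiating under the integral sign with respect to $a$,
$$\frac{dJ}{da} = \int_{0}^{\infty} - \frac{4 a}{\left(a^{2} + t^{2}\right)^{2}} \, dt = - \frac{\pi}{a^{2}},$$
so $\int_{0}^{\infty} \frac{2}{\left(a^{2} + t^{2}\right)^{2}} \, dt = \frac{\pi}{2 a^{3}}$.

Setting $a = \frac{5}{6}$:
$$I = \frac{108 \pi}{125}.$$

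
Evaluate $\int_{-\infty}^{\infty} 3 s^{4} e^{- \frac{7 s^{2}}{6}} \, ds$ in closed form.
$\frac{81 \sqrt{42} \sqrt{\pi}}{343}$

Start from the elementary integral
$$J(a) = \int_{-\infty}^{\infty} 3 e^{- a s^{2}} \, ds = \frac{3 \sqrt{\pi}}{\sqrt{a}}.$$

Differentiating under the integral sign brings down a factor of $(-s^2)$:
$$\frac{dJ}{da} = \int_{-\infty}^{\infty} - 3 s^{2} e^{- a s^{2}} \, ds = - \frac{3 \sqrt{\pi}}{2 a^{\frac{3}{2}}}.$$

Repeating twice in total — each differentiation brings down another $(-s^2)$ — gives
$$\frac{d^{2}J}{da^{2}} = \int_{-\infty}^{\infty} 3 s^{4} e^{- a s^{2}} \, ds = \frac{9 \sqrt{\pi}}{4 a^{\frac{5}{2}}},$$
and the integrand here is exactly the target integrand, so $I = \frac{9 \sqrt{\pi}}{4 a^{\frac{5}{2}}}$.

Setting $a = \frac{7}{6}$:
$$I = \frac{81 \sqrt{42} \sqrt{\pi}}{343}.$$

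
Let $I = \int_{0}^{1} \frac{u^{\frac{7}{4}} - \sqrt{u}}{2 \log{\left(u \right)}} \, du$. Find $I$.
$\log{\left(\frac{\sqrt{66}}{6} \right)}$

Introduce a parameter $a$ in the exponent: let $I(a) = \int_{0}^{1} \frac{u^{\frac{7}{4}} - u^{a}}{2 \log{\left(u \right)}} \, du$.

Since $\dfrac{\partial}{\partial a}\,u^{a} = u^{a} \ln u$, the $\ln u$ in the denominator cancels and
$$\frac{dI}{da} = \int_{0}^{1} - \frac{1}{2} u^{a} \, du = - \frac{1}{2} \left[\frac{u^{a+1}}{a+1}\right]_0^1 = - \frac{1}{2 a + 2}.$$

Integrating with respect to $a$ gives $I(a) = - \frac{\log{\left(a + 1 \right)}}{2} - \log{\left(2 \right)} + \frac{\log{\left(11 \right)}}{2} + C$.

At $a = \frac{7}{4}$ the integrand is identically $0$, so $I(\frac{7}{4}) = 0$. The closed form gives $0$, hence $C = 0$.

Setting $a = \frac{1}{2}$:
$$I = \log{\left(\frac{\sqrt{66}}{6} \right)}.$$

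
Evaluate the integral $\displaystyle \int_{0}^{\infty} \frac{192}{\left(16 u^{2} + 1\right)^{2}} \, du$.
$12 \pi$

Start from the standard arctangent integral
$$J(a) = \int_{0}^{\infty} \frac{3}{4 \left(a^{2} + u^{2}\right)} \, du = \frac{3 \pi}{8 a}.$$

Differentiating under the integral sign with respect to $a$,
$$\frac{dJ}{da} = \int_{0}^{\infty} - \frac{3 a}{2 \left(a^{2} + u^{2}\right)^{2}} \, du = - \frac{3 \pi}{8 a^{2}},$$
so $\int_{0}^{\infty} \frac{3}{4 \left(a^{2} + u^{2}\right)^{2}} \, du = \frac{3 \pi}{16 a^{3}}$.

Setting $a = \frac{1}{4}$:
$$I = 12 \pi.$$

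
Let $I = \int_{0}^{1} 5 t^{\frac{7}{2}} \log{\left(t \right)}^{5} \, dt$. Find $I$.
$- \frac{12800}{177147}$

Begin with the known integral
$$J(a) = \int_{0}^{1} 5 t^{a} \, dt = \frac{5}{a + 1}.$$

Differentiating under the integral sign brings down a factor of $\ln t$:
$$\frac{dJ}{da} = \int_{0}^{1} 5 t^{a} \log{\left(t \right)} \, dt = - \frac{5}{\left(a + 1\right)^{2}}.$$

Repeating $5$ times in total — each differentiation brings down another $\ln t$ — gives
$$\frac{d^{5}J}{da^{5}} = \int_{0}^{1} 5 t^{a} \log{\left(t \right)}^{5} \, dt = - \frac{600}{\left(a + 1\right)^{6}},$$
and the integrand here is exactly the target integrand, so $I = - \frac{600}{\left(a + 1\right)^{6}}$.

Setting $a = \frac{7}{2}$:
$$I = - \frac{12800}{177147}.$$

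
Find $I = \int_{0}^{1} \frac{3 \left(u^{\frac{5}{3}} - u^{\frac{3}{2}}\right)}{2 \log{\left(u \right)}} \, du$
$- \frac{3 \log{\left(15 \right)}}{2} + 6 \log{\left(2 \right)}$

Consider the one-parameter family: let $I(a) = \int_{0}^{1} \frac{3 \left(u^{\frac{5}{3}} - u^{a}\right)}{2 \log{\left(u \right)}} \, du$.

Since $\dfrac{\partial}{\partial a}\,u^{a} = u^{a} \ln u$, the $\ln u$ in the denominator cancels and
$$\frac{dI}{da} = \int_{0}^{1} - \frac{3}{2} u^{a} \, du = - \frac{3}{2} \left[\frac{u^{a+1}}{a+1}\right]_0^1 = - \frac{3}{2 a + 2}.$$

Integrating with respect to $a$ gives $I(a) = - \log{\left(\frac{3 \sqrt{6} \left(a + 1\right)^{\frac{3}{2}}}{32} \right)} + C$.

At $a = \frac{5}{3}$ the integrand is identically $0$, so $I(\frac{5}{3}) = 0$. The closed form gives $0$, hence $C = 0$.

Setting $a = \frac{3}{2}$:
$$I = - \frac{3 \log{\left(15 \right)}}{2} + 6 \log{\left(2 \right)}.$$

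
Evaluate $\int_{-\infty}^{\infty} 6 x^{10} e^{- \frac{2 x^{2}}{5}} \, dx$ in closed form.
$\frac{8859375 \sqrt{10} \sqrt{\pi}}{1024}$

Start from the elementary integral
$$J(a) = \int_{-\infty}^{\infty} 6 e^{- a x^{2}} \, dx = \frac{6 \sqrt{\pi}}{\sqrt{a}}.$$

Differentiating under the integral sign brings down a factor of $(-x^2)$:
$$\frac{dJ}{da} = \int_{-\infty}^{\infty} - 6 x^{2} e^{- a x^{2}} \, dx = - \frac{3 \sqrt{\pi}}{a^{\frac{3}{2}}}.$$

Repeating $5$ times in total — each differentiation brings down another $(-x^2)$ — gives
$$\frac{d^{5}J}{da^{5}} = \int_{-\infty}^{\infty} - 6 x^{10} e^{- a x^{2}} \, dx = - \frac{2835 \sqrt{\pi}}{16 a^{\frac{11}{2}}},$$
and the integrand here is $(-1)^{5}$ times the target integrand, so $I = (-1)^{5}\,\frac{d^{5}J}{da^{5}} = \frac{2835 \sqrt{\pi}}{16 a^{\frac{11}{2}}}$.

Setting $a = \frac{2}{5}$:
$$I = \frac{8859375 \sqrt{10} \sqrt{\pi}}{1024}.$$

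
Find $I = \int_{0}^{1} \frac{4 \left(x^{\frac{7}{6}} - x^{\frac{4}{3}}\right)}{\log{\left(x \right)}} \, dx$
$- \log{\left(\frac{38416}{28561} \right)}$

Introduce a parameter $a$ in the exponent: let $I(a) = \int_{0}^{1} \frac{4 \left(x^{\frac{7}{6}} - x^{a}\right)}{\log{\left(x \right)}} \, dx$.

Since $\dfrac{\partial}{\partial a}\,x^{a} = x^{a} \ln x$, the $\ln x$ in the denominator cancels and
$$\frac{dI}{da} = \int_{0}^{1} -4 x^{a} \, dx = -4 \left[\frac{x^{a+1}}{a+1}\right]_0^1 = - \frac{4}{a + 1}.$$

Integrating with respect to $a$ gives $I(a) = - \log{\left(\frac{1296 \left(a + 1\right)^{4}}{28561} \right)} + C$.

At $a = \frac{7}{6}$ the integrand is identically $0$, so $I(\frac{7}{6}) = 0$. The closed form gives $0$, hence $C = 0$.

Setting $a = \frac{4}{3}$:
$$I = - \log{\left(\frac{38416}{28561} \right)}.$$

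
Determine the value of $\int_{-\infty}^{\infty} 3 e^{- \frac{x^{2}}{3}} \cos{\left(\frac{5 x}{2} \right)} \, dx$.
$\frac{3 \sqrt{3} \sqrt{\pi}}{e^{\frac{75}{16}}}$

Treat the cosine frequency as a parameter and define $I(b) = \int_{-\infty}^{\infty} 3 e^{- \frac{x^{2}}{3}} \cos{\left(b x \right)} \, dx$.

Differentiating under the integral sign,
$$I'(b) = \int_{-\infty}^{\infty} - 3 x e^{- \frac{x^{2}}{3}} \sin{\left(b x \right)} \, dx.$$

Integrate $\int_{-\infty}^{\infty} x \sin(b x)\, e^{- \frac{x^{2}}{3}}\, dx$ by parts with $u = \sin(b x)$ and $dv = x\, e^{- \frac{x^{2}}{3}}\, dx$, giving $v = - \frac{3 e^{- \frac{x^{2}}{3}}}{2}$. The boundary term vanishes and
$$\int_{-\infty}^{\infty} x \sin(b x)\, e^{- \frac{x^{2}}{3}}\, dx = \frac{3 b}{2} \int_{-\infty}^{\infty} \cos(b x)\, e^{- \frac{x^{2}}{3}}\, dx,$$
so $I'(b) = - \frac{3 b}{2}\, I(b)$.

This is a separable first-order ODE; solving with the initial condition $I(0) = \int_{-\infty}^{\infty} 3 e^{- \frac{x^{2}}{3}}\,dx = 3 \sqrt{3} \sqrt{\pi}$ gives
$$I(b) = 3 \sqrt{3} \sqrt{\pi} e^{- \frac{3 b^{2}}{4}}.$$

Setting $b = \frac{5}{2}$:
$$I = \frac{3 \sqrt{3} \sqrt{\pi}}{e^{\frac{75}{16}}}.$$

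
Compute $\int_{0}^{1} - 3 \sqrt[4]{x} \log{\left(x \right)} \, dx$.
$\frac{48}{25}$

Consider the simpler parametrised integral
$$J(a) = \int_{0}^{1} - 3 x^{a} \, dx = - \frac{3}{a + 1}.$$

Differentiating under the integral sign brings down a factor of $\ln x$:
$$\frac{dJ}{da} = \int_{0}^{1} - 3 x^{a} \log{\left(x \right)} \, dx = \frac{3}{\left(a + 1\right)^{2}}.$$

The integral on the left is $I$, so $I = \frac{3}{\left(a + 1\right)^{2}}$.

Setting $a = \frac{1}{4}$:
$$I = \frac{48}{25}.$$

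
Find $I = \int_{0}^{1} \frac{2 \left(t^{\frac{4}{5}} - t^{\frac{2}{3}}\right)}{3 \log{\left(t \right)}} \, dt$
$- \frac{4 \log{\left(5 \right)}}{3} + 2 \log{\left(3 \right)}$

Replace the exponent $\frac{2}{3}$ by a parameter $a$: let $I(a) = \int_{0}^{1} \frac{2 \left(t^{\frac{4}{5}} - t^{a}\right)}{3 \log{\left(t \right)}} \, dt$.

Since $\dfrac{\partial}{\partial a}\,t^{a} = t^{a} \ln t$, the $\ln t$ in the denominator cancels and
$$\frac{dI}{da} = \int_{0}^{1} - \frac{2}{3} t^{a} \, dt = - \frac{2}{3} \left[\frac{t^{a+1}}{a+1}\right]_0^1 = - \frac{2}{3 a + 3}.$$

Integrating with respect to $a$ gives $I(a) = - \log{\left(\frac{15^{\frac{2}{3}} \left(a + 1\right)^{\frac{2}{3}}}{9} \right)} + C$.

At $a = \frac{4}{5}$ the integrand is identically $0$, so $I(\frac{4}{5}) = 0$. The closed form gives $0$, hence $C = 0$.

Setting $a = \frac{2}{3}$:
$$I = - \frac{4 \log{\left(5 \right)}}{3} + 2 \log{\left(3 \right)}.$$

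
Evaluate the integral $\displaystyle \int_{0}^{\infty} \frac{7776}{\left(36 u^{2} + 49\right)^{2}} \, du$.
$\frac{324 \pi}{343}$

Begin with the known result
$$J(a) = \int_{0}^{\infty} \frac{6}{a^{2} + u^{2}} \, du = \frac{3 \pi}{a}.$$

Differentiating under the integral sign with respect to $a$,
$$\frac{dJ}{da} = \int_{0}^{\infty} - \frac{12 a}{\left(a^{2} + u^{2}\right)^{2}} \, du = - \frac{3 \pi}{a^{2}},$$
so $\int_{0}^{\infty} \frac{6}{\left(a^{2} + u^{2}\right)^{2}} \, du = \frac{3 \pi}{2 a^{3}}$.

Setting $a = \frac{7}{6}$:
$$I = \frac{324 \pi}{343}.$$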